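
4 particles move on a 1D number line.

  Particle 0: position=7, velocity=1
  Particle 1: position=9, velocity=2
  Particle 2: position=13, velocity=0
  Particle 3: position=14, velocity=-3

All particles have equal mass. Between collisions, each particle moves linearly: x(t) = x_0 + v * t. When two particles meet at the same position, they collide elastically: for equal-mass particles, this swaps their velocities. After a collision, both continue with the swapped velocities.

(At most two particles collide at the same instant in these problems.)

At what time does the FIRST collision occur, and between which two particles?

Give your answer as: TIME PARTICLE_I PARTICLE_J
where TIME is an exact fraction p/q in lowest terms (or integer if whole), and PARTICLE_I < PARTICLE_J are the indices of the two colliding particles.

Pair (0,1): pos 7,9 vel 1,2 -> not approaching (rel speed -1 <= 0)
Pair (1,2): pos 9,13 vel 2,0 -> gap=4, closing at 2/unit, collide at t=2
Pair (2,3): pos 13,14 vel 0,-3 -> gap=1, closing at 3/unit, collide at t=1/3
Earliest collision: t=1/3 between 2 and 3

Answer: 1/3 2 3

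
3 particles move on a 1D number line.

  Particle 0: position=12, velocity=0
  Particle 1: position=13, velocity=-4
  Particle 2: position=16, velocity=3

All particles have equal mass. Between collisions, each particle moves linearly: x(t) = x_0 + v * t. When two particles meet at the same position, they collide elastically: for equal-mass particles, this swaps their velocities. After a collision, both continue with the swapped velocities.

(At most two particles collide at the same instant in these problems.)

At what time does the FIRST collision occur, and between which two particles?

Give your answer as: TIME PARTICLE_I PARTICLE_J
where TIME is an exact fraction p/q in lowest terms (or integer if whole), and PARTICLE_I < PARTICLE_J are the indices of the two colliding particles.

Answer: 1/4 0 1

Derivation:
Pair (0,1): pos 12,13 vel 0,-4 -> gap=1, closing at 4/unit, collide at t=1/4
Pair (1,2): pos 13,16 vel -4,3 -> not approaching (rel speed -7 <= 0)
Earliest collision: t=1/4 between 0 and 1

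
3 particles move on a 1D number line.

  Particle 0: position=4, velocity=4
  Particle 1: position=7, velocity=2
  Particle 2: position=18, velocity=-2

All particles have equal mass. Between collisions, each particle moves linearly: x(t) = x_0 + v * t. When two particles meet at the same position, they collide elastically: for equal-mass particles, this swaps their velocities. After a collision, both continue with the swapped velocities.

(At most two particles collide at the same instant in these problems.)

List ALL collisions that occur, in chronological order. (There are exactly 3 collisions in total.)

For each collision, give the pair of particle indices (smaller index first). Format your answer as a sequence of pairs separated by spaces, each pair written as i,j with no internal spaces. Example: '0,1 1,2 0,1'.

Collision at t=3/2: particles 0 and 1 swap velocities; positions: p0=10 p1=10 p2=15; velocities now: v0=2 v1=4 v2=-2
Collision at t=7/3: particles 1 and 2 swap velocities; positions: p0=35/3 p1=40/3 p2=40/3; velocities now: v0=2 v1=-2 v2=4
Collision at t=11/4: particles 0 and 1 swap velocities; positions: p0=25/2 p1=25/2 p2=15; velocities now: v0=-2 v1=2 v2=4

Answer: 0,1 1,2 0,1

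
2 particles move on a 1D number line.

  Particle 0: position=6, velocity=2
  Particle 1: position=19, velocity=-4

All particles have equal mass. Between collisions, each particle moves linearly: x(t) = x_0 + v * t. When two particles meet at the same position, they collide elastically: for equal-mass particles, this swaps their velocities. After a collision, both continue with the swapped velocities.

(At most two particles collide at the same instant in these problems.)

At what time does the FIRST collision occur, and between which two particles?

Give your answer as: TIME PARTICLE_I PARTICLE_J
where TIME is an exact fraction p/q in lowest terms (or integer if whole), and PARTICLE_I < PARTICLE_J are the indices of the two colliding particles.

Answer: 13/6 0 1

Derivation:
Pair (0,1): pos 6,19 vel 2,-4 -> gap=13, closing at 6/unit, collide at t=13/6
Earliest collision: t=13/6 between 0 and 1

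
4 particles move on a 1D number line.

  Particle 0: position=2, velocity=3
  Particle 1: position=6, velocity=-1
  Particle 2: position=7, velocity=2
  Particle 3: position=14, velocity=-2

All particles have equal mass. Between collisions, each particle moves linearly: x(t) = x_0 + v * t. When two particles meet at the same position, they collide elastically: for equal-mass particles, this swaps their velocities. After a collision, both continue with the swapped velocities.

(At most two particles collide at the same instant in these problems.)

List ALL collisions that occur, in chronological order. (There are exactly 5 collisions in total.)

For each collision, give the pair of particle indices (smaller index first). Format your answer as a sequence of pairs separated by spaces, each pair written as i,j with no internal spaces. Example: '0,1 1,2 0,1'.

Collision at t=1: particles 0 and 1 swap velocities; positions: p0=5 p1=5 p2=9 p3=12; velocities now: v0=-1 v1=3 v2=2 v3=-2
Collision at t=7/4: particles 2 and 3 swap velocities; positions: p0=17/4 p1=29/4 p2=21/2 p3=21/2; velocities now: v0=-1 v1=3 v2=-2 v3=2
Collision at t=12/5: particles 1 and 2 swap velocities; positions: p0=18/5 p1=46/5 p2=46/5 p3=59/5; velocities now: v0=-1 v1=-2 v2=3 v3=2
Collision at t=5: particles 2 and 3 swap velocities; positions: p0=1 p1=4 p2=17 p3=17; velocities now: v0=-1 v1=-2 v2=2 v3=3
Collision at t=8: particles 0 and 1 swap velocities; positions: p0=-2 p1=-2 p2=23 p3=26; velocities now: v0=-2 v1=-1 v2=2 v3=3

Answer: 0,1 2,3 1,2 2,3 0,1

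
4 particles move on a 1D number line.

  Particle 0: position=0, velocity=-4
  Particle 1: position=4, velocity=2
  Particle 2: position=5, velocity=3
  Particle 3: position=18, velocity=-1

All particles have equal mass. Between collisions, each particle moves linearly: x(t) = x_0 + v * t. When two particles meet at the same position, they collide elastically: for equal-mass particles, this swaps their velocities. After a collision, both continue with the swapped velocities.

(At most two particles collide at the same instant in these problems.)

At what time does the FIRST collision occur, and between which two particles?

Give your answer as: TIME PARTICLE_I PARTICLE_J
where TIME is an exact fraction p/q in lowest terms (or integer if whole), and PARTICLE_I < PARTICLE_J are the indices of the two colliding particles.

Pair (0,1): pos 0,4 vel -4,2 -> not approaching (rel speed -6 <= 0)
Pair (1,2): pos 4,5 vel 2,3 -> not approaching (rel speed -1 <= 0)
Pair (2,3): pos 5,18 vel 3,-1 -> gap=13, closing at 4/unit, collide at t=13/4
Earliest collision: t=13/4 between 2 and 3

Answer: 13/4 2 3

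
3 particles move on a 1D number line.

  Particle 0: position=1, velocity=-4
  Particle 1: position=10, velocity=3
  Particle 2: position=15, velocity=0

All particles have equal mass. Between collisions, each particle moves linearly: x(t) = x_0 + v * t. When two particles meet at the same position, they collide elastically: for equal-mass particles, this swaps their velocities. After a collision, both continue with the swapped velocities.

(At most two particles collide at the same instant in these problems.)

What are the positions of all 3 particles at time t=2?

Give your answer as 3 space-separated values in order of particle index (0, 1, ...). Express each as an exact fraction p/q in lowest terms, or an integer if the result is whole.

Answer: -7 15 16

Derivation:
Collision at t=5/3: particles 1 and 2 swap velocities; positions: p0=-17/3 p1=15 p2=15; velocities now: v0=-4 v1=0 v2=3
Advance to t=2 (no further collisions before then); velocities: v0=-4 v1=0 v2=3; positions = -7 15 16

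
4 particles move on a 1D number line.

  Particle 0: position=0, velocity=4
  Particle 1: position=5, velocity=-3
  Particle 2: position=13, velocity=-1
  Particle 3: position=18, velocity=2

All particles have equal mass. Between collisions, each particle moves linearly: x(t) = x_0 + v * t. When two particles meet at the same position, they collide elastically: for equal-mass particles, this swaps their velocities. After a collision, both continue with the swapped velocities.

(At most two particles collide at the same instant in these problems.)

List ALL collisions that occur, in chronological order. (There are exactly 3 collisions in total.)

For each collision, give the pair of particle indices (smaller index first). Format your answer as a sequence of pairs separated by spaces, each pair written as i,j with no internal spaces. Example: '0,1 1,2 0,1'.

Answer: 0,1 1,2 2,3

Derivation:
Collision at t=5/7: particles 0 and 1 swap velocities; positions: p0=20/7 p1=20/7 p2=86/7 p3=136/7; velocities now: v0=-3 v1=4 v2=-1 v3=2
Collision at t=13/5: particles 1 and 2 swap velocities; positions: p0=-14/5 p1=52/5 p2=52/5 p3=116/5; velocities now: v0=-3 v1=-1 v2=4 v3=2
Collision at t=9: particles 2 and 3 swap velocities; positions: p0=-22 p1=4 p2=36 p3=36; velocities now: v0=-3 v1=-1 v2=2 v3=4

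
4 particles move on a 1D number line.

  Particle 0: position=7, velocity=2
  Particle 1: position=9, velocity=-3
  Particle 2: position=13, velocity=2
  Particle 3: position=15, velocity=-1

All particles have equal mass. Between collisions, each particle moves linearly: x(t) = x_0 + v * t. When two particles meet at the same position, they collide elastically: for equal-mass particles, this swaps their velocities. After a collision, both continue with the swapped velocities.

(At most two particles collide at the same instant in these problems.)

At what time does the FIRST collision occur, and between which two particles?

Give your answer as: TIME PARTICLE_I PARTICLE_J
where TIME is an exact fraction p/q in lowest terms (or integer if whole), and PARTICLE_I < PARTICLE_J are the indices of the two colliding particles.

Pair (0,1): pos 7,9 vel 2,-3 -> gap=2, closing at 5/unit, collide at t=2/5
Pair (1,2): pos 9,13 vel -3,2 -> not approaching (rel speed -5 <= 0)
Pair (2,3): pos 13,15 vel 2,-1 -> gap=2, closing at 3/unit, collide at t=2/3
Earliest collision: t=2/5 between 0 and 1

Answer: 2/5 0 1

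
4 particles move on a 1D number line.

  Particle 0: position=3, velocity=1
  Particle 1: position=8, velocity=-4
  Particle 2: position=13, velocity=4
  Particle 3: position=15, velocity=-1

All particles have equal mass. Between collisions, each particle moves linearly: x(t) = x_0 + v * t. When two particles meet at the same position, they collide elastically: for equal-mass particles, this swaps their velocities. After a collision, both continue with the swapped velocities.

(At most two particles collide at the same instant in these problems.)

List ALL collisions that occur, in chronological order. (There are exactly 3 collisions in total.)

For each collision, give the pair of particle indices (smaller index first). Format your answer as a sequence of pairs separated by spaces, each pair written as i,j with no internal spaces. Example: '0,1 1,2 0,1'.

Collision at t=2/5: particles 2 and 3 swap velocities; positions: p0=17/5 p1=32/5 p2=73/5 p3=73/5; velocities now: v0=1 v1=-4 v2=-1 v3=4
Collision at t=1: particles 0 and 1 swap velocities; positions: p0=4 p1=4 p2=14 p3=17; velocities now: v0=-4 v1=1 v2=-1 v3=4
Collision at t=6: particles 1 and 2 swap velocities; positions: p0=-16 p1=9 p2=9 p3=37; velocities now: v0=-4 v1=-1 v2=1 v3=4

Answer: 2,3 0,1 1,2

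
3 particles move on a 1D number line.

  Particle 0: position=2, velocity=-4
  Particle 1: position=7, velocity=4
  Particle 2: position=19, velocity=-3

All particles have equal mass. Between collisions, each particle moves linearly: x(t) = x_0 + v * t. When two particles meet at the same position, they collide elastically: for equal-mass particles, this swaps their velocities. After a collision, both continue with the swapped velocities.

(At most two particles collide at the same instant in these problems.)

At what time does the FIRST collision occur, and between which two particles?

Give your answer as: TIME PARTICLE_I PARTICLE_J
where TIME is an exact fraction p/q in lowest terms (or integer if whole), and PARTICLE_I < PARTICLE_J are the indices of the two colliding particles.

Answer: 12/7 1 2

Derivation:
Pair (0,1): pos 2,7 vel -4,4 -> not approaching (rel speed -8 <= 0)
Pair (1,2): pos 7,19 vel 4,-3 -> gap=12, closing at 7/unit, collide at t=12/7
Earliest collision: t=12/7 between 1 and 2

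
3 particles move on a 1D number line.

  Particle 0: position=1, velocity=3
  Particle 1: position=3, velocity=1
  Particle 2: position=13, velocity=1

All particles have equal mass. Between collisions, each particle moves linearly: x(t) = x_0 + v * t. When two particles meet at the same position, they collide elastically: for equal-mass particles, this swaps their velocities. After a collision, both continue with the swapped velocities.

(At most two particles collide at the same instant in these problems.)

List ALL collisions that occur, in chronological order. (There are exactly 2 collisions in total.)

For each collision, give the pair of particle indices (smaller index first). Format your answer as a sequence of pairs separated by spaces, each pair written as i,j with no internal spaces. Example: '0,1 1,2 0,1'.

Answer: 0,1 1,2

Derivation:
Collision at t=1: particles 0 and 1 swap velocities; positions: p0=4 p1=4 p2=14; velocities now: v0=1 v1=3 v2=1
Collision at t=6: particles 1 and 2 swap velocities; positions: p0=9 p1=19 p2=19; velocities now: v0=1 v1=1 v2=3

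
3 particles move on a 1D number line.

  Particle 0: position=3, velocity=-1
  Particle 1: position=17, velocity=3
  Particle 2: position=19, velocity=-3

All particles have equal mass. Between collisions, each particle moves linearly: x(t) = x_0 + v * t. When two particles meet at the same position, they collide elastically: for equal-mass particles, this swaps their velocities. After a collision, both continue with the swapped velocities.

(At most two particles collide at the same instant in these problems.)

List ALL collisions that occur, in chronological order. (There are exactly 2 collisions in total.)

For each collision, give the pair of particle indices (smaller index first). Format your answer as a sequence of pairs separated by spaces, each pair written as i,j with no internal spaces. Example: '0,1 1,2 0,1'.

Collision at t=1/3: particles 1 and 2 swap velocities; positions: p0=8/3 p1=18 p2=18; velocities now: v0=-1 v1=-3 v2=3
Collision at t=8: particles 0 and 1 swap velocities; positions: p0=-5 p1=-5 p2=41; velocities now: v0=-3 v1=-1 v2=3

Answer: 1,2 0,1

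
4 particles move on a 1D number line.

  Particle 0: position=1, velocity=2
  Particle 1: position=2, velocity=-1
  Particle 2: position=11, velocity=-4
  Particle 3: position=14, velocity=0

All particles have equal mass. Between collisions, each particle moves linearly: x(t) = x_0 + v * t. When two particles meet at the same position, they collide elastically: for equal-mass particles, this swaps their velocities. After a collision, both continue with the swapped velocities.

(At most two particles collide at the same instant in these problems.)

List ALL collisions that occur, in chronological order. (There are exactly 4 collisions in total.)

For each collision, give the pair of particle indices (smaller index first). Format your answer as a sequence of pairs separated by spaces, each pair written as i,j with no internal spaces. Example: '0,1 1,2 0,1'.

Collision at t=1/3: particles 0 and 1 swap velocities; positions: p0=5/3 p1=5/3 p2=29/3 p3=14; velocities now: v0=-1 v1=2 v2=-4 v3=0
Collision at t=5/3: particles 1 and 2 swap velocities; positions: p0=1/3 p1=13/3 p2=13/3 p3=14; velocities now: v0=-1 v1=-4 v2=2 v3=0
Collision at t=3: particles 0 and 1 swap velocities; positions: p0=-1 p1=-1 p2=7 p3=14; velocities now: v0=-4 v1=-1 v2=2 v3=0
Collision at t=13/2: particles 2 and 3 swap velocities; positions: p0=-15 p1=-9/2 p2=14 p3=14; velocities now: v0=-4 v1=-1 v2=0 v3=2

Answer: 0,1 1,2 0,1 2,3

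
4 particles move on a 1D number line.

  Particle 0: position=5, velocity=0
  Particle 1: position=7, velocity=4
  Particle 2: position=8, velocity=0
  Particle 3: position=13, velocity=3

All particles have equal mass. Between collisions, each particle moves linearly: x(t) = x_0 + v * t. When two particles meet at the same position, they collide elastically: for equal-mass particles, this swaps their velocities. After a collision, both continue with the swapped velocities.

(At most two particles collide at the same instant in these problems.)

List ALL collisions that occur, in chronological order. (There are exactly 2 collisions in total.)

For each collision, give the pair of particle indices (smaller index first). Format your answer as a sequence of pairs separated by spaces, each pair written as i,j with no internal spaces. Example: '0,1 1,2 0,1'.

Collision at t=1/4: particles 1 and 2 swap velocities; positions: p0=5 p1=8 p2=8 p3=55/4; velocities now: v0=0 v1=0 v2=4 v3=3
Collision at t=6: particles 2 and 3 swap velocities; positions: p0=5 p1=8 p2=31 p3=31; velocities now: v0=0 v1=0 v2=3 v3=4

Answer: 1,2 2,3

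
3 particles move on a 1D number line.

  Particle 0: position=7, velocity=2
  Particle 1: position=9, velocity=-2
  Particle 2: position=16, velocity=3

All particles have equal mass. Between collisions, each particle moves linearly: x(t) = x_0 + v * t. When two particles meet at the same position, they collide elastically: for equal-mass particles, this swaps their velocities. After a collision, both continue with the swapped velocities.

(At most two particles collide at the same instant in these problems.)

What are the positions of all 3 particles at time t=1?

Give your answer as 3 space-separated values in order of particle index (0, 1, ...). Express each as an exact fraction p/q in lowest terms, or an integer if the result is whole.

Answer: 7 9 19

Derivation:
Collision at t=1/2: particles 0 and 1 swap velocities; positions: p0=8 p1=8 p2=35/2; velocities now: v0=-2 v1=2 v2=3
Advance to t=1 (no further collisions before then); velocities: v0=-2 v1=2 v2=3; positions = 7 9 19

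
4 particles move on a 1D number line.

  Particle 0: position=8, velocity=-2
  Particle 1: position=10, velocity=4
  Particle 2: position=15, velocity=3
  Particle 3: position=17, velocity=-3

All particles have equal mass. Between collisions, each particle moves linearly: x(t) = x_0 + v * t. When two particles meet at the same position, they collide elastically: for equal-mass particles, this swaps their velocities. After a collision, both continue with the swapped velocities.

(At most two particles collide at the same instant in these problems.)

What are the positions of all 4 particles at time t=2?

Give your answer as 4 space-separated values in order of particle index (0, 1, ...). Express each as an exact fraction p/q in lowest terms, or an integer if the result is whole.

Collision at t=1/3: particles 2 and 3 swap velocities; positions: p0=22/3 p1=34/3 p2=16 p3=16; velocities now: v0=-2 v1=4 v2=-3 v3=3
Collision at t=1: particles 1 and 2 swap velocities; positions: p0=6 p1=14 p2=14 p3=18; velocities now: v0=-2 v1=-3 v2=4 v3=3
Advance to t=2 (no further collisions before then); velocities: v0=-2 v1=-3 v2=4 v3=3; positions = 4 11 18 21

Answer: 4 11 18 21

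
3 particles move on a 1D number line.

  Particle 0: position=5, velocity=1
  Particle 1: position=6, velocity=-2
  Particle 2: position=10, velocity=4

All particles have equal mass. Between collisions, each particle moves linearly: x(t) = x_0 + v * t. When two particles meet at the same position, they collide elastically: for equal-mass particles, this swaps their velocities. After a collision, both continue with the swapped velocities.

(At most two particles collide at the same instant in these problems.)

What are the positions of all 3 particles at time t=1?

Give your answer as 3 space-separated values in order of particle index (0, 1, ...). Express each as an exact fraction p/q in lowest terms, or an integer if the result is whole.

Collision at t=1/3: particles 0 and 1 swap velocities; positions: p0=16/3 p1=16/3 p2=34/3; velocities now: v0=-2 v1=1 v2=4
Advance to t=1 (no further collisions before then); velocities: v0=-2 v1=1 v2=4; positions = 4 6 14

Answer: 4 6 14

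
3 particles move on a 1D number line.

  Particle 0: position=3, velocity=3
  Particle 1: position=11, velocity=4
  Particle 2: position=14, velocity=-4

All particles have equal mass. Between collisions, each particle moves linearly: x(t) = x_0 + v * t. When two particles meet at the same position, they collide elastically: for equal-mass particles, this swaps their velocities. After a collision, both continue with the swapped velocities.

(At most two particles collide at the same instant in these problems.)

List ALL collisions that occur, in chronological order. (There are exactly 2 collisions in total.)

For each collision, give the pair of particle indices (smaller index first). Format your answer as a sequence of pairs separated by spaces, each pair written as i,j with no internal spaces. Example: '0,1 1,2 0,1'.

Answer: 1,2 0,1

Derivation:
Collision at t=3/8: particles 1 and 2 swap velocities; positions: p0=33/8 p1=25/2 p2=25/2; velocities now: v0=3 v1=-4 v2=4
Collision at t=11/7: particles 0 and 1 swap velocities; positions: p0=54/7 p1=54/7 p2=121/7; velocities now: v0=-4 v1=3 v2=4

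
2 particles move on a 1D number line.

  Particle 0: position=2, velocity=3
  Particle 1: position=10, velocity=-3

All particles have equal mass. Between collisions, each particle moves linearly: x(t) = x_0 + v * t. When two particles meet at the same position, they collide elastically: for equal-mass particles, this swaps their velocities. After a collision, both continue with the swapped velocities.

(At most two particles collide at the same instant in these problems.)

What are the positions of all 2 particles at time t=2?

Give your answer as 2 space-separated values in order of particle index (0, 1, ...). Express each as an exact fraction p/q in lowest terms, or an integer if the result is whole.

Collision at t=4/3: particles 0 and 1 swap velocities; positions: p0=6 p1=6; velocities now: v0=-3 v1=3
Advance to t=2 (no further collisions before then); velocities: v0=-3 v1=3; positions = 4 8

Answer: 4 8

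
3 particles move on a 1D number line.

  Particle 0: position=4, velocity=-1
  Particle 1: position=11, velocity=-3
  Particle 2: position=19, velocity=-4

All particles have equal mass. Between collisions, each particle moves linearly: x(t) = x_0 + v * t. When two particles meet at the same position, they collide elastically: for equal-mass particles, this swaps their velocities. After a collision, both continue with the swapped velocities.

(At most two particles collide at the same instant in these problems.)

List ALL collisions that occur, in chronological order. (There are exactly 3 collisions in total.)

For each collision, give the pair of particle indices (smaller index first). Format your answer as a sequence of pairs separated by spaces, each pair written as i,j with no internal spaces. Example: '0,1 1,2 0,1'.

Collision at t=7/2: particles 0 and 1 swap velocities; positions: p0=1/2 p1=1/2 p2=5; velocities now: v0=-3 v1=-1 v2=-4
Collision at t=5: particles 1 and 2 swap velocities; positions: p0=-4 p1=-1 p2=-1; velocities now: v0=-3 v1=-4 v2=-1
Collision at t=8: particles 0 and 1 swap velocities; positions: p0=-13 p1=-13 p2=-4; velocities now: v0=-4 v1=-3 v2=-1

Answer: 0,1 1,2 0,1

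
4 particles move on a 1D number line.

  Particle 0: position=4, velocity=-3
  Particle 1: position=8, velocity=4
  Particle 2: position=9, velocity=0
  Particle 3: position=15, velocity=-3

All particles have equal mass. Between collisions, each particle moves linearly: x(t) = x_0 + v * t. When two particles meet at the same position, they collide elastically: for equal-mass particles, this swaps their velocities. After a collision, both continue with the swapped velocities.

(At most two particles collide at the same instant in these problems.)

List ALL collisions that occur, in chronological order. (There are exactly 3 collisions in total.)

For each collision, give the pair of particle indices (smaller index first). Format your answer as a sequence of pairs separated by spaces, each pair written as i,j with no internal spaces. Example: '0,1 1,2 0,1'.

Answer: 1,2 2,3 1,2

Derivation:
Collision at t=1/4: particles 1 and 2 swap velocities; positions: p0=13/4 p1=9 p2=9 p3=57/4; velocities now: v0=-3 v1=0 v2=4 v3=-3
Collision at t=1: particles 2 and 3 swap velocities; positions: p0=1 p1=9 p2=12 p3=12; velocities now: v0=-3 v1=0 v2=-3 v3=4
Collision at t=2: particles 1 and 2 swap velocities; positions: p0=-2 p1=9 p2=9 p3=16; velocities now: v0=-3 v1=-3 v2=0 v3=4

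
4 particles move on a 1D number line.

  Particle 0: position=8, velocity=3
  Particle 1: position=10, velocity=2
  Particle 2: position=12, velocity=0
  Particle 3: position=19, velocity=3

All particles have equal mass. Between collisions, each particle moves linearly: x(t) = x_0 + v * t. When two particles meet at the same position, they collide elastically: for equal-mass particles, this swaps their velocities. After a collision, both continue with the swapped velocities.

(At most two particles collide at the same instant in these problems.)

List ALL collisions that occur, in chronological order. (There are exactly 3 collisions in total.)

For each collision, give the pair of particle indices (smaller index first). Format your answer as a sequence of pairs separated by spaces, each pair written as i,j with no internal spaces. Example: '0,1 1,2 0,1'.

Collision at t=1: particles 1 and 2 swap velocities; positions: p0=11 p1=12 p2=12 p3=22; velocities now: v0=3 v1=0 v2=2 v3=3
Collision at t=4/3: particles 0 and 1 swap velocities; positions: p0=12 p1=12 p2=38/3 p3=23; velocities now: v0=0 v1=3 v2=2 v3=3
Collision at t=2: particles 1 and 2 swap velocities; positions: p0=12 p1=14 p2=14 p3=25; velocities now: v0=0 v1=2 v2=3 v3=3

Answer: 1,2 0,1 1,2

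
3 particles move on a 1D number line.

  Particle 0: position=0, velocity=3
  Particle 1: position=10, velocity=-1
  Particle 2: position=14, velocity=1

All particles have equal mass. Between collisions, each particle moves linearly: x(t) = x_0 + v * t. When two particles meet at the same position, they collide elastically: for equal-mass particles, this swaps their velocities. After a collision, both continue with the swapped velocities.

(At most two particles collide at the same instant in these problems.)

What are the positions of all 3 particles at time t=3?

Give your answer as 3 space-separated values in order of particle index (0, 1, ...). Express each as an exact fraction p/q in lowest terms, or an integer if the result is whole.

Collision at t=5/2: particles 0 and 1 swap velocities; positions: p0=15/2 p1=15/2 p2=33/2; velocities now: v0=-1 v1=3 v2=1
Advance to t=3 (no further collisions before then); velocities: v0=-1 v1=3 v2=1; positions = 7 9 17

Answer: 7 9 17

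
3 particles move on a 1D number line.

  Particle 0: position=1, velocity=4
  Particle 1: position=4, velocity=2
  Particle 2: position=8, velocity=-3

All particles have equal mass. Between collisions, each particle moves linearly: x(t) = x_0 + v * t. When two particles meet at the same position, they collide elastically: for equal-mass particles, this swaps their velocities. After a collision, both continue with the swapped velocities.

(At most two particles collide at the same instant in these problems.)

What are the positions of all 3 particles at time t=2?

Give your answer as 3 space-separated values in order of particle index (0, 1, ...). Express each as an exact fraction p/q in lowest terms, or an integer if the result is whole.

Answer: 2 8 9

Derivation:
Collision at t=4/5: particles 1 and 2 swap velocities; positions: p0=21/5 p1=28/5 p2=28/5; velocities now: v0=4 v1=-3 v2=2
Collision at t=1: particles 0 and 1 swap velocities; positions: p0=5 p1=5 p2=6; velocities now: v0=-3 v1=4 v2=2
Collision at t=3/2: particles 1 and 2 swap velocities; positions: p0=7/2 p1=7 p2=7; velocities now: v0=-3 v1=2 v2=4
Advance to t=2 (no further collisions before then); velocities: v0=-3 v1=2 v2=4; positions = 2 8 9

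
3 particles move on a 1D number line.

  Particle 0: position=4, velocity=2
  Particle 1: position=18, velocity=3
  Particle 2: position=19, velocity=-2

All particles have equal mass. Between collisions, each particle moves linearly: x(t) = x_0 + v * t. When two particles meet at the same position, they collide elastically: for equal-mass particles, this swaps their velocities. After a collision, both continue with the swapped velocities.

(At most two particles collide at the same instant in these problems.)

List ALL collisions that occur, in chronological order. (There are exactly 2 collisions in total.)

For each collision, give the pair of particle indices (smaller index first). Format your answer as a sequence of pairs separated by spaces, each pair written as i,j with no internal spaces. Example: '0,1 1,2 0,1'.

Answer: 1,2 0,1

Derivation:
Collision at t=1/5: particles 1 and 2 swap velocities; positions: p0=22/5 p1=93/5 p2=93/5; velocities now: v0=2 v1=-2 v2=3
Collision at t=15/4: particles 0 and 1 swap velocities; positions: p0=23/2 p1=23/2 p2=117/4; velocities now: v0=-2 v1=2 v2=3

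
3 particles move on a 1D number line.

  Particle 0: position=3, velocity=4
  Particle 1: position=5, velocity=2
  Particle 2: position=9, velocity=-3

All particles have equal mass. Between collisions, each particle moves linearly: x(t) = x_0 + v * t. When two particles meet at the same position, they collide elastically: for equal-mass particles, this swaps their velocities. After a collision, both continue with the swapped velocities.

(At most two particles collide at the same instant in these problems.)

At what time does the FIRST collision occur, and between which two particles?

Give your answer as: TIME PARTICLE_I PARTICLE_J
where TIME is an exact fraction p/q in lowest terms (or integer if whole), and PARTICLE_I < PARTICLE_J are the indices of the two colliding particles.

Pair (0,1): pos 3,5 vel 4,2 -> gap=2, closing at 2/unit, collide at t=1
Pair (1,2): pos 5,9 vel 2,-3 -> gap=4, closing at 5/unit, collide at t=4/5
Earliest collision: t=4/5 between 1 and 2

Answer: 4/5 1 2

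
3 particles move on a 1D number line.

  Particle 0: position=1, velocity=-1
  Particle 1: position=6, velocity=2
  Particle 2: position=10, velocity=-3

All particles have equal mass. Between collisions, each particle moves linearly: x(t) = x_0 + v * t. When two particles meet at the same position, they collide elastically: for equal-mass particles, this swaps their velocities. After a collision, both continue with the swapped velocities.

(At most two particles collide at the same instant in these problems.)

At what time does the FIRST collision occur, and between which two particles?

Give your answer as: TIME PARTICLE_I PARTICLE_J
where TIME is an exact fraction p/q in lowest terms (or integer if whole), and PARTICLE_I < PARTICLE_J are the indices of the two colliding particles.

Pair (0,1): pos 1,6 vel -1,2 -> not approaching (rel speed -3 <= 0)
Pair (1,2): pos 6,10 vel 2,-3 -> gap=4, closing at 5/unit, collide at t=4/5
Earliest collision: t=4/5 between 1 and 2

Answer: 4/5 1 2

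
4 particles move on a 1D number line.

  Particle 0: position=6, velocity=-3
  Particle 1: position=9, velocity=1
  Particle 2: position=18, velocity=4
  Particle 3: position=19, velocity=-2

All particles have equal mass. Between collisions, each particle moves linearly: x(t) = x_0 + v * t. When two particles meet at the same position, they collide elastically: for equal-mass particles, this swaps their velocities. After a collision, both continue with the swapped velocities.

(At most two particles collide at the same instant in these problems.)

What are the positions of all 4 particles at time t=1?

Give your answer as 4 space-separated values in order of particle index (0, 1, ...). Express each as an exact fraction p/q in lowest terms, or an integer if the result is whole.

Collision at t=1/6: particles 2 and 3 swap velocities; positions: p0=11/2 p1=55/6 p2=56/3 p3=56/3; velocities now: v0=-3 v1=1 v2=-2 v3=4
Advance to t=1 (no further collisions before then); velocities: v0=-3 v1=1 v2=-2 v3=4; positions = 3 10 17 22

Answer: 3 10 17 22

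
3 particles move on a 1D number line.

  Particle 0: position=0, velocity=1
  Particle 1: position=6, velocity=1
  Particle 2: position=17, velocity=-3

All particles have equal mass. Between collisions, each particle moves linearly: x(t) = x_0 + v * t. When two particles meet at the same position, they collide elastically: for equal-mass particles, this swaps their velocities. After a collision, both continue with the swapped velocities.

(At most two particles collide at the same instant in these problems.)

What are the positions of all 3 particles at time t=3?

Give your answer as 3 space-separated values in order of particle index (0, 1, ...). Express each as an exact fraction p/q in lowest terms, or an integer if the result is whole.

Answer: 3 8 9

Derivation:
Collision at t=11/4: particles 1 and 2 swap velocities; positions: p0=11/4 p1=35/4 p2=35/4; velocities now: v0=1 v1=-3 v2=1
Advance to t=3 (no further collisions before then); velocities: v0=1 v1=-3 v2=1; positions = 3 8 9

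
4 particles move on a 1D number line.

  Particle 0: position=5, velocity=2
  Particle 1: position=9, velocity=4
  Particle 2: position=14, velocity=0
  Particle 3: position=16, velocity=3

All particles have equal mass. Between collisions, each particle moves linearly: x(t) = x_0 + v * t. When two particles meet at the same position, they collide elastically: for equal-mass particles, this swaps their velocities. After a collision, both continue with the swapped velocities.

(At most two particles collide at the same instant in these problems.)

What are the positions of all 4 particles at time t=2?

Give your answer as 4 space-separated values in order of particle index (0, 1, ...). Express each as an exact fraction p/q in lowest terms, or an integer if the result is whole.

Collision at t=5/4: particles 1 and 2 swap velocities; positions: p0=15/2 p1=14 p2=14 p3=79/4; velocities now: v0=2 v1=0 v2=4 v3=3
Advance to t=2 (no further collisions before then); velocities: v0=2 v1=0 v2=4 v3=3; positions = 9 14 17 22

Answer: 9 14 17 22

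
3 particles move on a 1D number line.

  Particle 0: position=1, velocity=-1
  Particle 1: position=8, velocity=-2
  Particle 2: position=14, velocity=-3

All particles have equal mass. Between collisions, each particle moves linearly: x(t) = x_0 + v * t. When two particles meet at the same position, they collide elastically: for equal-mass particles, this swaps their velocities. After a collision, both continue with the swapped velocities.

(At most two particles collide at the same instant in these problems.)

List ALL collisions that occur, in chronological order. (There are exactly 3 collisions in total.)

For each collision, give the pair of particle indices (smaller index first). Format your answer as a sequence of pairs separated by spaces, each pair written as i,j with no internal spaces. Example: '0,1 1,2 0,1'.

Collision at t=6: particles 1 and 2 swap velocities; positions: p0=-5 p1=-4 p2=-4; velocities now: v0=-1 v1=-3 v2=-2
Collision at t=13/2: particles 0 and 1 swap velocities; positions: p0=-11/2 p1=-11/2 p2=-5; velocities now: v0=-3 v1=-1 v2=-2
Collision at t=7: particles 1 and 2 swap velocities; positions: p0=-7 p1=-6 p2=-6; velocities now: v0=-3 v1=-2 v2=-1

Answer: 1,2 0,1 1,2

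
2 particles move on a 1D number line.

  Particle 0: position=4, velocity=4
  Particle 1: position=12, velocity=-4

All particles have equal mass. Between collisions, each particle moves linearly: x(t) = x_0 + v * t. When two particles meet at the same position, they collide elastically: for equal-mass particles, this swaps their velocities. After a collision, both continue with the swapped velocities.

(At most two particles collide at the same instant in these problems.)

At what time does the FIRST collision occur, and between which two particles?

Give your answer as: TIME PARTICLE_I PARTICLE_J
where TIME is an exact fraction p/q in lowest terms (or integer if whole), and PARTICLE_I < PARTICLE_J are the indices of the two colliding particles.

Answer: 1 0 1

Derivation:
Pair (0,1): pos 4,12 vel 4,-4 -> gap=8, closing at 8/unit, collide at t=1
Earliest collision: t=1 between 0 and 1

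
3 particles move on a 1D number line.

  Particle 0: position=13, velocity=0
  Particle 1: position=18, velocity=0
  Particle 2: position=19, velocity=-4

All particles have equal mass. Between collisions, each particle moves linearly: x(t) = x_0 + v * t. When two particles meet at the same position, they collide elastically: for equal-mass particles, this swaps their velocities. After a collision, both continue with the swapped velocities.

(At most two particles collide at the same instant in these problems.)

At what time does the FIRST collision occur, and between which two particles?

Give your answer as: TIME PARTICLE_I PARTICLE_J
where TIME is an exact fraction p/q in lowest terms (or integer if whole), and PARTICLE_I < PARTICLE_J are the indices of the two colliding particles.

Pair (0,1): pos 13,18 vel 0,0 -> not approaching (rel speed 0 <= 0)
Pair (1,2): pos 18,19 vel 0,-4 -> gap=1, closing at 4/unit, collide at t=1/4
Earliest collision: t=1/4 between 1 and 2

Answer: 1/4 1 2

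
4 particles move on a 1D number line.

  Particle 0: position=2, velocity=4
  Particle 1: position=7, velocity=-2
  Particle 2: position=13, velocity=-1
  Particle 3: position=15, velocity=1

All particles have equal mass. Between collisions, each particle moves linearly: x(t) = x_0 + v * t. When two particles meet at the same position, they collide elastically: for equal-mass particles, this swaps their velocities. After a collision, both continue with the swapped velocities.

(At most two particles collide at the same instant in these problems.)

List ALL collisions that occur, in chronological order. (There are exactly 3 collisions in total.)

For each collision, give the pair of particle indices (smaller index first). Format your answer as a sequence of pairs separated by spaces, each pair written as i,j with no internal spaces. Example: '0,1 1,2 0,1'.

Collision at t=5/6: particles 0 and 1 swap velocities; positions: p0=16/3 p1=16/3 p2=73/6 p3=95/6; velocities now: v0=-2 v1=4 v2=-1 v3=1
Collision at t=11/5: particles 1 and 2 swap velocities; positions: p0=13/5 p1=54/5 p2=54/5 p3=86/5; velocities now: v0=-2 v1=-1 v2=4 v3=1
Collision at t=13/3: particles 2 and 3 swap velocities; positions: p0=-5/3 p1=26/3 p2=58/3 p3=58/3; velocities now: v0=-2 v1=-1 v2=1 v3=4

Answer: 0,1 1,2 2,3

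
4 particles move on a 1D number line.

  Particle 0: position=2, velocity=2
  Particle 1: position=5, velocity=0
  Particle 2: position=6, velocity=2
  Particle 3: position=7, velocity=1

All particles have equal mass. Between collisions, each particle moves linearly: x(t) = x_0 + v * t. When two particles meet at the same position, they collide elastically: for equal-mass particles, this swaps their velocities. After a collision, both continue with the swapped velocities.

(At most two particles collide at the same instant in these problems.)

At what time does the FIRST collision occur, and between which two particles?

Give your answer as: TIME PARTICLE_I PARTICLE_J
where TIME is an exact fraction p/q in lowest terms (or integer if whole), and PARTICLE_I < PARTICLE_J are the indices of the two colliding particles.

Answer: 1 2 3

Derivation:
Pair (0,1): pos 2,5 vel 2,0 -> gap=3, closing at 2/unit, collide at t=3/2
Pair (1,2): pos 5,6 vel 0,2 -> not approaching (rel speed -2 <= 0)
Pair (2,3): pos 6,7 vel 2,1 -> gap=1, closing at 1/unit, collide at t=1
Earliest collision: t=1 between 2 and 3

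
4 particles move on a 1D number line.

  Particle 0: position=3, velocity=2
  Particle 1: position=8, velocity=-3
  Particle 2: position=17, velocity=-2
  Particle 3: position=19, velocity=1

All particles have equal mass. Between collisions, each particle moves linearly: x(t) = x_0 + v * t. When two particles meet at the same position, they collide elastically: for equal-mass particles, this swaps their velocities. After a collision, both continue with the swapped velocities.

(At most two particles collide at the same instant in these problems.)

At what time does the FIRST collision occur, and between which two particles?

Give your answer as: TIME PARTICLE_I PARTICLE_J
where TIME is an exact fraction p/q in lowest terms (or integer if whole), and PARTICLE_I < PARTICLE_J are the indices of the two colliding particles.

Answer: 1 0 1

Derivation:
Pair (0,1): pos 3,8 vel 2,-3 -> gap=5, closing at 5/unit, collide at t=1
Pair (1,2): pos 8,17 vel -3,-2 -> not approaching (rel speed -1 <= 0)
Pair (2,3): pos 17,19 vel -2,1 -> not approaching (rel speed -3 <= 0)
Earliest collision: t=1 between 0 and 1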